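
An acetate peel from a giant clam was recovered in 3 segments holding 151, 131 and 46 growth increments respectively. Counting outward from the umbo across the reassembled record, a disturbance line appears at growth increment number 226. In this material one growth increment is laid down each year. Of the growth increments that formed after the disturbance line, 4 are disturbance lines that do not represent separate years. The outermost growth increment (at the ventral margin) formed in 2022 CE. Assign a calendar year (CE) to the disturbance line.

Total growth increments = 151 + 131 + 46 = 328.
328 − 226 = 102 growth increments lie beyond the disturbance line toward the ventral margin.
102 − 4 false = 98 true growth increments after the disturbance line.
2022 − 98 = 1924 CE.

1924 CE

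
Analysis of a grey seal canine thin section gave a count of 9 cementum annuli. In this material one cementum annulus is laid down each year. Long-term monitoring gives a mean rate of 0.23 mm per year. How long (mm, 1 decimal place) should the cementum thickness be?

9 years of growth are recorded.
9 years at 0.23 mm/year gives 0.23 × 9 = 2.1 mm.

2.1 mm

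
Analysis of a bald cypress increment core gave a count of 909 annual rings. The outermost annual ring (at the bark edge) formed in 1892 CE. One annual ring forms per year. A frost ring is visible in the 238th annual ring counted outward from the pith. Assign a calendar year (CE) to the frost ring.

909 − 238 = 671 annual rings lie beyond the frost ring toward the bark edge.
1892 − 671 = 1221 CE.

1221 CE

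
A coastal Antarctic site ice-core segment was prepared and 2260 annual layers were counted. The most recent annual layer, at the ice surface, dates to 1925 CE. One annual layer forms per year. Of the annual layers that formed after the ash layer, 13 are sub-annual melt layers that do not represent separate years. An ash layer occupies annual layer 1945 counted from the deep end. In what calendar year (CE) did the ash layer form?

2260 − 1945 = 315 annual layers lie beyond the ash layer toward the ice surface.
Removing the 13 false annual layers leaves 315 − 13 = 302 true annual layers beyond the ash layer.
1925 − 302 = 1623 CE.

1623 CE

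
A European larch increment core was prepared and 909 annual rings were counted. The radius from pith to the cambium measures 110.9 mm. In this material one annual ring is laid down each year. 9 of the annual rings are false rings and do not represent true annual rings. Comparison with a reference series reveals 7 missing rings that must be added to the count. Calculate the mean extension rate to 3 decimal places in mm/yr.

True annual ring count = 909 − 9 + 7 = 907.
Extension rate ≈ 110.9 / 907 = 0.122 mm/yr.

0.122 mm/yr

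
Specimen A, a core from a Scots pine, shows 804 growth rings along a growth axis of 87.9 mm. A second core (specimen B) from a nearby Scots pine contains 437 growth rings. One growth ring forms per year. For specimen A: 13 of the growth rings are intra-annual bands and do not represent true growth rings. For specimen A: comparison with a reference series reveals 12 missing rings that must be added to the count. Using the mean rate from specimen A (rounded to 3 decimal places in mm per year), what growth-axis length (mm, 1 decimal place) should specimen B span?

47.6 mm

Specimen A: adjusted count: 804 − 13 + 12 = 803 growth rings.
A: Mean rate = 87.9 mm / 803 years ≈ 0.109 mm/year.
B's length ≈ 0.109 × 437 = 47.6 mm.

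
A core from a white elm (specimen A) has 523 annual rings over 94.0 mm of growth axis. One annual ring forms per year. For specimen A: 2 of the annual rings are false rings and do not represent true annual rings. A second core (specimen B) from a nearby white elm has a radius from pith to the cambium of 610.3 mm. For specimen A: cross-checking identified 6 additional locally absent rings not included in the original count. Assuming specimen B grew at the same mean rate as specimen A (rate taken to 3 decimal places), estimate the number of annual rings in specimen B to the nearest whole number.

3429 annual rings

Specimen A: correcting the raw count gives 523 − 2 + 6 = 527 true annual rings.
A: Extension rate ≈ 94.0 / 527 = 0.178 mm/year.
For B, 610.3 / 0.178 = 3428.65 years ≈ 3429 annual rings.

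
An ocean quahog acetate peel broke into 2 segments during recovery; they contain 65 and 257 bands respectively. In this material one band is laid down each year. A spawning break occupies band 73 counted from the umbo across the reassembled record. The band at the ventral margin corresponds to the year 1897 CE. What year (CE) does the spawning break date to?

Total bands = 65 + 257 = 322.
322 − 73 = 249 bands lie beyond the spawning break toward the ventral margin.
1897 − 249 = 1648 CE.

1648 CE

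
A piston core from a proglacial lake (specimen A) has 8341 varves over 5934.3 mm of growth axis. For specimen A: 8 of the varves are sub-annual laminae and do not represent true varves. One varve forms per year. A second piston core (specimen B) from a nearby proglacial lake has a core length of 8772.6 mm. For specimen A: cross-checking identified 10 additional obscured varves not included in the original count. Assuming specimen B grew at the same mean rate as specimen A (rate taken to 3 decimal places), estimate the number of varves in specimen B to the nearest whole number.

Specimen A: adjusted count: 8341 − 8 + 10 = 8343 varves.
A: Extension rate ≈ 5934.3 / 8343 = 0.711 mm/yr.
For B, 8772.6 / 0.711 = 12338.40 years ≈ 12338 varves.

12338 varves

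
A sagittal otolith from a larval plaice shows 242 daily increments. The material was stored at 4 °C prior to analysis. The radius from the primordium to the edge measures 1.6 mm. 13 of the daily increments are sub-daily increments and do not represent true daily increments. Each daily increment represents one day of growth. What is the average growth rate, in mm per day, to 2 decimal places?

0.01 mm per day

Correcting the raw count gives 242 − 13 = 229 true daily increments.
Extension rate ≈ 1.6 / 229 = 0.01 mm per day.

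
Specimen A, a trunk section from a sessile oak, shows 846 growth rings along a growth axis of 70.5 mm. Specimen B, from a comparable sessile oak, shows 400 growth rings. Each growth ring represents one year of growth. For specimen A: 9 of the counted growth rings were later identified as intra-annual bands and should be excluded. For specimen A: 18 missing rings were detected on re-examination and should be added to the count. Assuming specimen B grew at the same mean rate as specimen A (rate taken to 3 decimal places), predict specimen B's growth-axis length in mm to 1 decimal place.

32.8 mm

Specimen A: correcting the raw count gives 846 − 9 + 18 = 855 true growth rings.
A: Extension rate ≈ 70.5 / 855 = 0.082 mm per year.
Length of B = 0.082 × 400 = 32.8 mm.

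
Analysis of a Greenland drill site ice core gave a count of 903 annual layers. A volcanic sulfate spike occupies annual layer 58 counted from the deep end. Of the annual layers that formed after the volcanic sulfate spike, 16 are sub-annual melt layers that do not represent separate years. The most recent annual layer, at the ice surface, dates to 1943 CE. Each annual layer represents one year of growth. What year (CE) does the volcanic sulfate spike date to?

1114 CE

903 − 58 = 845 annual layers lie beyond the volcanic sulfate spike toward the ice surface.
845 − 16 false = 829 true annual layers after the volcanic sulfate spike.
The annual layer at the ice surface is 1943 CE, so the volcanic sulfate spike dates to 1943 − 829 = 1114 CE.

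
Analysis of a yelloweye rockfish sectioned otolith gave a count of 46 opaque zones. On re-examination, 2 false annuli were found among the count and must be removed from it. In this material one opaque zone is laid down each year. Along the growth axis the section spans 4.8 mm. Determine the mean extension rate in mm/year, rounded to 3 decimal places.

0.109 mm/year

Adjusted count: 46 − 2 = 44 opaque zones.
Mean rate = 4.8 mm / 44 years ≈ 0.109 mm/year.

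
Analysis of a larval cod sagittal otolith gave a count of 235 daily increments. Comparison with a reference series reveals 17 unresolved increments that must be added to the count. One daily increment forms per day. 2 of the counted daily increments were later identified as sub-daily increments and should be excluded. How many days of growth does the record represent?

Adjusted count: 235 − 2 + 17 = 250 daily increments.
At one daily increment per day, that is 250 days.

250 days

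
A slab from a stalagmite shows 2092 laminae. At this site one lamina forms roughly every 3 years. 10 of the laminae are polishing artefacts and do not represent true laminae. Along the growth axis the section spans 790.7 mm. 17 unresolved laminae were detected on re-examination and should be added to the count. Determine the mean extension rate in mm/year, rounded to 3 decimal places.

True lamina count = 2092 − 10 + 17 = 2099.
Multiplying by 3 years per lamina: 2099 × 3 = 6297 years.
Extension rate ≈ 790.7 / 6297 = 0.126 mm/year.

0.126 mm/year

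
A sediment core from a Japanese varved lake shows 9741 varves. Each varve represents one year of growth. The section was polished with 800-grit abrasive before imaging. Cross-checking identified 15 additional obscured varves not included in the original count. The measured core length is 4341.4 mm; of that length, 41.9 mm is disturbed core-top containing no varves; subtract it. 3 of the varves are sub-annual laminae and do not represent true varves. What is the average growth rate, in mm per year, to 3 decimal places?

0.441 mm per year

Correcting the raw count gives 9741 − 3 + 15 = 9753 true varves.
Removing the 41.9 mm offcut leaves 4341.4 − 41.9 = 4299.5 mm.
4299.5 mm over 9753 years gives 4299.5 / 9753 ≈ 0.441 mm per year.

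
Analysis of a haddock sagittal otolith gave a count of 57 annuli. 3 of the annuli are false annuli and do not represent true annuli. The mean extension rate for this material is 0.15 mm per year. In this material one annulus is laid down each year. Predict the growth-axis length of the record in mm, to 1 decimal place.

8.1 mm

True annulus count = 57 − 3 = 54.
Predicted length = 0.15 mm/year × 54 years = 8.1 mm.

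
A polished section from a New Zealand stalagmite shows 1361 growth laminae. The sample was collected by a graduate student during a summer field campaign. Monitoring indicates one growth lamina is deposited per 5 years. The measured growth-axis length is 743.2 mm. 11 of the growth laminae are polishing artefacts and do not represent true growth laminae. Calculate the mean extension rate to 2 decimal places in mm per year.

0.11 mm per year

Correcting the raw count gives 1361 − 11 = 1350 true growth laminae.
Multiplying by 5 years per growth lamina: 1350 × 5 = 6750 years.
743.2 mm over 6750 years gives 743.2 / 6750 ≈ 0.11 mm per year.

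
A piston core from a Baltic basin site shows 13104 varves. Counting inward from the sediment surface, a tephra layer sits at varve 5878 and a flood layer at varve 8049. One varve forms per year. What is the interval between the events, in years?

Separation: 8049 − 5878 = 2171 varves.
One varve per year makes the interval 2171 years.

2171 yr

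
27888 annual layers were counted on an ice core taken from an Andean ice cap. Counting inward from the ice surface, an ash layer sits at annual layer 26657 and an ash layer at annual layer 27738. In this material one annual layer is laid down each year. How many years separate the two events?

1081 yr

27738 − 26657 = 1081 annual layers lie between the two events.
At one annual layer per year, 1081 years elapsed between them.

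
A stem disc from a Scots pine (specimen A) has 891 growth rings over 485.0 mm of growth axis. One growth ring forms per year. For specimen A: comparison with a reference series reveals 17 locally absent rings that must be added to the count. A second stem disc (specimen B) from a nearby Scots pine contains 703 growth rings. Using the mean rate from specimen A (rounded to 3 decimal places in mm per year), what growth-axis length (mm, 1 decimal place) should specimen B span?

375.4 mm

Specimen A: correcting the raw count gives 891 + 17 = 908 true growth rings.
A: Mean rate = 485.0 mm / 908 years ≈ 0.534 mm/yr.
For B, 0.534 mm/year × 703 years = 375.4 mm.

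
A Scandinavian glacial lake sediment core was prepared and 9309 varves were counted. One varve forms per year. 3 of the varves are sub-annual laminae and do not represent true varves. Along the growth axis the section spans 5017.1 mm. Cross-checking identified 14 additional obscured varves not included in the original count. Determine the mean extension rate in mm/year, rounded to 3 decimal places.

Correcting the raw count gives 9309 − 3 + 14 = 9320 true varves.
Extension rate ≈ 5017.1 / 9320 = 0.538 mm/year.

0.538 mm/year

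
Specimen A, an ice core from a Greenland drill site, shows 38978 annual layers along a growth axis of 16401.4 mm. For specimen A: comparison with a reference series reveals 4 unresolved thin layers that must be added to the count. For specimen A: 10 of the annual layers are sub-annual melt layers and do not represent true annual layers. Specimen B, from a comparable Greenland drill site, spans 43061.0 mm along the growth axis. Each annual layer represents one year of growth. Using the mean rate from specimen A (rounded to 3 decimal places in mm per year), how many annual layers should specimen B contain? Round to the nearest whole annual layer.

102283 annual layers

Specimen A: after corrections the count is 38978 − 10 + 4 = 38972 annual layers.
A: Extension rate ≈ 16401.4 / 38972 = 0.421 mm/yr.
B spans 43061.0 / 0.421 = 102282.66 years ≈ 102283 annual layers.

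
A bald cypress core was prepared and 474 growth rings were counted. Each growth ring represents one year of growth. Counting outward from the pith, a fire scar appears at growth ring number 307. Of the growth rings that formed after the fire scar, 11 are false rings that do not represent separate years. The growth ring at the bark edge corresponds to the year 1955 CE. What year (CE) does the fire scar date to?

Between growth ring 307 and the bark edge there are 474 − 307 = 167 growth rings.
Excluding 11 false growth rings: 167 − 11 = 156.
Counting back 156 years from 1955 CE places the fire scar in 1955 − 156 = 1799 CE.

1799 CE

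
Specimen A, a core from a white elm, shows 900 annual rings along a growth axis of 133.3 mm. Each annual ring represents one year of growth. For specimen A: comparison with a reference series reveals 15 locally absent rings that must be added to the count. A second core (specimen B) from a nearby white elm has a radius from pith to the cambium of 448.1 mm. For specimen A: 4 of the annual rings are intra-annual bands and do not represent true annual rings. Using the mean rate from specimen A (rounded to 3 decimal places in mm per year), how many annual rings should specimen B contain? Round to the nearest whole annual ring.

Specimen A: after corrections the count is 900 − 4 + 15 = 911 annual rings.
A: Mean rate = 133.3 mm / 911 years ≈ 0.146 mm per year.
For B, 448.1 / 0.146 = 3069.18 years ≈ 3069 annual rings.

3069 annual rings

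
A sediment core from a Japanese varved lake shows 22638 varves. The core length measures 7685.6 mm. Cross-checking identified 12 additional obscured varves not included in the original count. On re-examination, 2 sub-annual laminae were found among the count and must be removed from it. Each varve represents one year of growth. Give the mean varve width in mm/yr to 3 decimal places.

0.339 mm/yr

After corrections the count is 22638 − 2 + 12 = 22648 varves.
7685.6 mm over 22648 years gives 7685.6 / 22648 ≈ 0.339 mm/yr.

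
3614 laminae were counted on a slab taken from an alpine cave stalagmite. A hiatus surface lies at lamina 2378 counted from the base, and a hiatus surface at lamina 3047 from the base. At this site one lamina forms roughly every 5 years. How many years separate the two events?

The two markers are separated by 3047 − 2378 = 669 laminae.
At 5 years per lamina, 669 × 5 = 3345 years.

3345 yr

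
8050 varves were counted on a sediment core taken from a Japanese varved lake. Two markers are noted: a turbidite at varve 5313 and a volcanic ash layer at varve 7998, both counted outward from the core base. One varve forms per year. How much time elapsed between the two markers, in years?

2685 yr

The two markers are separated by 7998 − 5313 = 2685 varves.
At one varve per year, 2685 years elapsed between them.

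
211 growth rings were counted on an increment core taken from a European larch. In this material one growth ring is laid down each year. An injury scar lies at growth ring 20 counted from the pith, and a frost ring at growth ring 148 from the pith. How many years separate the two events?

148 − 20 = 128 growth rings lie between the two events.
One growth ring per year makes the interval 128 years.

128 years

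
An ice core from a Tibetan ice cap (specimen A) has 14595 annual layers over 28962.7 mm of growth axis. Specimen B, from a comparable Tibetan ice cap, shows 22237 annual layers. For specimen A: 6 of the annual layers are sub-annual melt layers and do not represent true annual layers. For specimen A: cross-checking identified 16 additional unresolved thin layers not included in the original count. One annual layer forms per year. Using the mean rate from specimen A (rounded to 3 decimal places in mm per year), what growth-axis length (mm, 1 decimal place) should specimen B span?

44096.0 mm

Specimen A: correcting the raw count gives 14595 − 6 + 16 = 14605 true annual layers.
A: Extension rate ≈ 28962.7 / 14605 = 1.983 mm/year.
Length of B = 1.983 × 22237 = 44096.0 mm.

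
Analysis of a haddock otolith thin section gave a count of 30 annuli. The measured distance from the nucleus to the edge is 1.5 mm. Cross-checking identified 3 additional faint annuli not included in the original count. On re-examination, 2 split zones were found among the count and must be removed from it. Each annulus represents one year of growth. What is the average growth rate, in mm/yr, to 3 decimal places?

True annulus count = 30 − 2 + 3 = 31.
Extension rate ≈ 1.5 / 31 = 0.048 mm/yr.

0.048 mm/yr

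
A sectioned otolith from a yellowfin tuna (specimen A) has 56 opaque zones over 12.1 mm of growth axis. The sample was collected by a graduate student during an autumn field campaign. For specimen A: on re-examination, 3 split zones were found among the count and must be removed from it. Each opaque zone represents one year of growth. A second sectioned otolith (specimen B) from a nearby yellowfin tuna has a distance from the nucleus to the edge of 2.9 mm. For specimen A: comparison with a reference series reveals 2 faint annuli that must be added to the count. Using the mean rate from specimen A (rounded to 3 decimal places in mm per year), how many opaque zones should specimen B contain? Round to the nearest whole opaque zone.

Specimen A: adjusted count: 56 − 3 + 2 = 55 opaque zones.
A: Mean rate = 12.1 mm / 55 years ≈ 0.220 mm/year.
B spans 2.9 / 0.220 = 13.18 years ≈ 13 opaque zones.

13 opaque zones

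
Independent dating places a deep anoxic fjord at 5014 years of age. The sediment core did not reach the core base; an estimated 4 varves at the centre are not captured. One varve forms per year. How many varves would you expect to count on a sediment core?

Expected varves over 5014 years: 5014.
Less the 4 uncaptured varves: 5014 − 4 = 5010.

5010 varves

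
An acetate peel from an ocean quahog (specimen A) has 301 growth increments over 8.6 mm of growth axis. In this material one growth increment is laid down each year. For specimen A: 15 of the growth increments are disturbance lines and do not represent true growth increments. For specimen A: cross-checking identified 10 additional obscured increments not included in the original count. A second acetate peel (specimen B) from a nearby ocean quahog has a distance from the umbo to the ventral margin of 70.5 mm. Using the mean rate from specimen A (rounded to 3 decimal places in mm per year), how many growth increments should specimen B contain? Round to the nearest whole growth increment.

2431 growth increments

Specimen A: adjusted count: 301 − 15 + 10 = 296 growth increments.
A: 8.6 mm over 296 years gives 8.6 / 296 ≈ 0.029 mm per year.
Specimen B: 70.5 mm / 0.029 mm per year = 2431.03 years ≈ 2431 growth increments.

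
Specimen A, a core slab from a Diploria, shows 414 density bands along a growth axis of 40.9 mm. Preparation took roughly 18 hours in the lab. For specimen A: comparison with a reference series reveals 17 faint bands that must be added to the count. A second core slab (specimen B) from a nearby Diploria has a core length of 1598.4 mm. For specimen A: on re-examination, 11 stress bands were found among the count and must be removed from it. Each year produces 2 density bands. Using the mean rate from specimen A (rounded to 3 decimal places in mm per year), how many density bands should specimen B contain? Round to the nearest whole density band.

16394 density bands

Specimen A: correcting the raw count gives 414 − 11 + 17 = 420 true density bands.
Specimen A: dividing by 2 density bands per year: 420 / 2 = 210 years.
A: Mean rate = 40.9 mm / 210 years ≈ 0.195 mm/yr.
B spans 1598.4 / 0.195 = 8196.92 years; at 2 density bands per year that is 8196.92 × 2 ≈ 16394 density bands.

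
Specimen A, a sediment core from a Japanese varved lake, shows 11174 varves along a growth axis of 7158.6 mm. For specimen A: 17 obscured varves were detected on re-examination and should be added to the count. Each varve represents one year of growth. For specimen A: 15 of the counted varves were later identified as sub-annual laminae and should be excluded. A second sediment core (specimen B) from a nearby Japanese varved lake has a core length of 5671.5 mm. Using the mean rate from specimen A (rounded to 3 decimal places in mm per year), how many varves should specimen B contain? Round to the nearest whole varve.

8848 varves

Specimen A: true varve count = 11174 − 15 + 17 = 11176.
A: Mean rate = 7158.6 mm / 11176 years ≈ 0.641 mm/yr.
Specimen B: 5671.5 mm / 0.641 mm per year = 8847.89 years ≈ 8848 varves.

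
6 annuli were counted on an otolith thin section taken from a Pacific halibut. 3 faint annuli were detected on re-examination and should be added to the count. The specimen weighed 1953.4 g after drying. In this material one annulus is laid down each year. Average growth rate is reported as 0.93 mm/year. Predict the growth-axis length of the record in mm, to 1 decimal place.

Correcting the raw count gives 6 + 3 = 9 true annuli.
Predicted length = 0.93 mm/year × 9 years = 8.4 mm.

8.4 mm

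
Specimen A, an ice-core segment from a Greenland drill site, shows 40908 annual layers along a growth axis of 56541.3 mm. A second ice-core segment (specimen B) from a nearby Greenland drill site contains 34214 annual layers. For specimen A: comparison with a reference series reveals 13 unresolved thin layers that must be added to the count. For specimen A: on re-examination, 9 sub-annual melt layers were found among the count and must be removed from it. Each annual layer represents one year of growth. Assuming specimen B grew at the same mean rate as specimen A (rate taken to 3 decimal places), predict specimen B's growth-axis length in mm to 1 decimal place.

47283.7 mm

Specimen A: correcting the raw count gives 40908 − 9 + 13 = 40912 true annual layers.
A: 56541.3 mm over 40912 years gives 56541.3 / 40912 ≈ 1.382 mm/year.
For B, 1.382 mm/year × 34214 years = 47283.7 mm.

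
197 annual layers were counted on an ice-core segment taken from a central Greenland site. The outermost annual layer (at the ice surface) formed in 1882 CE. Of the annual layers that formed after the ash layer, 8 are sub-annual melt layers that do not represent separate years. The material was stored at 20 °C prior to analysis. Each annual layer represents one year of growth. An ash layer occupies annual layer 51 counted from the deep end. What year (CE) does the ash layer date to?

Between annual layer 51 and the ice surface there are 197 − 51 = 146 annual layers.
146 − 8 false = 138 true annual layers after the ash layer.
The annual layer at the ice surface is 1882 CE, so the ash layer dates to 1882 − 138 = 1744 CE.

1744 CE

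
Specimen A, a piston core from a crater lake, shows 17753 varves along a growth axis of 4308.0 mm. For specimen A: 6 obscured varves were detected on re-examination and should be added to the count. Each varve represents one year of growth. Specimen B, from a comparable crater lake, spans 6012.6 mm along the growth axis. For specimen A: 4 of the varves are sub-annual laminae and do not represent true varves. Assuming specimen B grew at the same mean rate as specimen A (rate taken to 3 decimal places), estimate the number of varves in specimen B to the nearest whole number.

Specimen A: adjusted count: 17753 − 4 + 6 = 17755 varves.
A: 4308.0 mm over 17755 years gives 4308.0 / 17755 ≈ 0.243 mm/yr.
Specimen B: 6012.6 mm / 0.243 mm per year = 24743.21 years ≈ 24743 varves.

24743 varves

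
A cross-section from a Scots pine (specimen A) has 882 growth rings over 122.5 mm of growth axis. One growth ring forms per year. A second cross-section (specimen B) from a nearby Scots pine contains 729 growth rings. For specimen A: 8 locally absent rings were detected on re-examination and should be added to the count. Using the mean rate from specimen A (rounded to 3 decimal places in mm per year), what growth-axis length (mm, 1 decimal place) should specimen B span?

Specimen A: true growth ring count = 882 + 8 = 890.
A: Mean rate = 122.5 mm / 890 years ≈ 0.138 mm/yr.
Length of B = 0.138 × 729 = 100.6 mm.

100.6 mm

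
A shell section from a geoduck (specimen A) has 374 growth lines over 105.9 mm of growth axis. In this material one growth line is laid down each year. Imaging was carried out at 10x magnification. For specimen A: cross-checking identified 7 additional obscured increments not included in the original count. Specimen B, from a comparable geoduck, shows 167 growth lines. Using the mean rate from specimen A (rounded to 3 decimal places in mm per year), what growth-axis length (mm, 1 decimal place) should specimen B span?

Specimen A: correcting the raw count gives 374 + 7 = 381 true growth lines.
A: Mean rate = 105.9 mm / 381 years ≈ 0.278 mm/year.
Length of B = 0.278 × 167 = 46.4 mm.

46.4 mm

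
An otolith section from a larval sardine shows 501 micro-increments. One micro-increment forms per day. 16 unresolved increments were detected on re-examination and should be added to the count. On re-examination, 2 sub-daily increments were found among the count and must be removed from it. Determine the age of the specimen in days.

Correcting the raw count gives 501 − 2 + 16 = 515 true micro-increments.
With a one-to-one micro-increment periodicity this is 515 days.

515 d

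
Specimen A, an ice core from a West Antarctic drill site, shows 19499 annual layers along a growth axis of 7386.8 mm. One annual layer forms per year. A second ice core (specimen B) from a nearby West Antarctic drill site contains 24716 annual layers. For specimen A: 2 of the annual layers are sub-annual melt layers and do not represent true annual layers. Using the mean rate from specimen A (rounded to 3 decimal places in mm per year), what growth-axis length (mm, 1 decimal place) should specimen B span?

Specimen A: true annual layer count = 19499 − 2 = 19497.
A: 7386.8 mm over 19497 years gives 7386.8 / 19497 ≈ 0.379 mm per year.
Length of B = 0.379 × 24716 = 9367.4 mm.

9367.4 mm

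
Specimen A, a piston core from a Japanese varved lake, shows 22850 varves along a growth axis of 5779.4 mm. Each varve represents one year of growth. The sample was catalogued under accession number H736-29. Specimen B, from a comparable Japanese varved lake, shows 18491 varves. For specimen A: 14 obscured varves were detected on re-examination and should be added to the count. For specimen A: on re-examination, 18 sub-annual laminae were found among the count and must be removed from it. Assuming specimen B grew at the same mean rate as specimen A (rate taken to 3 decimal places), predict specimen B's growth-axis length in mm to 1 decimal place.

Specimen A: true varve count = 22850 − 18 + 14 = 22846.
A: Mean rate = 5779.4 mm / 22846 years ≈ 0.253 mm per year.
Length of B = 0.253 × 18491 = 4678.2 mm.

4678.2 mm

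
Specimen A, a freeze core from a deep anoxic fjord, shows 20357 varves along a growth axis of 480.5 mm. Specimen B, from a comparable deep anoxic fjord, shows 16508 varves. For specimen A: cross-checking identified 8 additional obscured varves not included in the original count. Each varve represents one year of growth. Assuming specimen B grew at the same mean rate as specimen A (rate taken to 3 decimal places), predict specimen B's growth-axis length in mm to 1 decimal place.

Specimen A: adjusted count: 20357 + 8 = 20365 varves.
A: 480.5 mm over 20365 years gives 480.5 / 20365 ≈ 0.024 mm per year.
For B, 0.024 mm/year × 16508 years = 396.2 mm.

396.2 mm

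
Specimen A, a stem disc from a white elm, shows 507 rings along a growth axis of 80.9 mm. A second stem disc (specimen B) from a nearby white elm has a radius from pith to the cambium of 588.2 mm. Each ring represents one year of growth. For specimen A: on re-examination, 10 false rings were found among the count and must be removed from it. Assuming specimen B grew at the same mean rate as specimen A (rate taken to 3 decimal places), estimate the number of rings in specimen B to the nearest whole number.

Specimen A: true ring count = 507 − 10 = 497.
A: Extension rate ≈ 80.9 / 497 = 0.163 mm/yr.
Specimen B: 588.2 mm / 0.163 mm per year = 3608.59 years ≈ 3609 rings.

3609 rings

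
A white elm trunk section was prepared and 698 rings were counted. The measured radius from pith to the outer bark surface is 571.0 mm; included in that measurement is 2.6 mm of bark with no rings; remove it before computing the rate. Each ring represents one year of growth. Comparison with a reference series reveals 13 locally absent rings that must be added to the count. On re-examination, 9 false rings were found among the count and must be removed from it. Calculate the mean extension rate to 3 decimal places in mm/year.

Correcting the raw count gives 698 − 9 + 13 = 702 true rings.
Net length = 571.0 − 2.6 = 568.4 mm.
Extension rate ≈ 568.4 / 702 = 0.810 mm/year.

0.810 mm/year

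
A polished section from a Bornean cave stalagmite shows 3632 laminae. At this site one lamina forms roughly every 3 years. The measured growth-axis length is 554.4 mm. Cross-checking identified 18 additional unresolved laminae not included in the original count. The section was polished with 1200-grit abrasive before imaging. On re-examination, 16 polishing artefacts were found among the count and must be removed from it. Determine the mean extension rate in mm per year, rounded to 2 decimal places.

After corrections the count is 3632 − 16 + 18 = 3634 laminae.
Multiplying by 3 years per lamina: 3634 × 3 = 10902 years.
554.4 mm over 10902 years gives 554.4 / 10902 ≈ 0.05 mm per year.

0.05 mm per year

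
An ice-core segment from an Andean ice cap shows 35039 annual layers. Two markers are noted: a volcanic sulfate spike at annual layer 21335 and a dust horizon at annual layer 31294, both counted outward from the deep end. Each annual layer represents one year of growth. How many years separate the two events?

31294 − 21335 = 9959 annual layers lie between the two events.
One annual layer per year makes the interval 9959 years.

9959 years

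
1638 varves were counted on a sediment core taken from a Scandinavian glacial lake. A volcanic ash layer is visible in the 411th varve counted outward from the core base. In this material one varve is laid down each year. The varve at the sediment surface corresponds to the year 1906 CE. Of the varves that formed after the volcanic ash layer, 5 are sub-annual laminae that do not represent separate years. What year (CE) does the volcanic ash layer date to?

684 CE

Between varve 411 and the sediment surface there are 1638 − 411 = 1227 varves.
1227 − 5 false = 1222 true varves after the volcanic ash layer.
1906 − 1222 = 684 CE.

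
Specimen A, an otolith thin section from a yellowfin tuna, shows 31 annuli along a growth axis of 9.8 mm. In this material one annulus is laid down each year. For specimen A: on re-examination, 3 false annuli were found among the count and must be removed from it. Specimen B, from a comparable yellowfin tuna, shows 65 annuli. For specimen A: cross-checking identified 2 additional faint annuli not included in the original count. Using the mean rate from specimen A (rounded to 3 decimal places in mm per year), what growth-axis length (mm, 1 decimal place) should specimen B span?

Specimen A: adjusted count: 31 − 3 + 2 = 30 annuli.
A: 9.8 mm over 30 years gives 9.8 / 30 ≈ 0.327 mm/yr.
Length of B = 0.327 × 65 = 21.3 mm.

21.3 mm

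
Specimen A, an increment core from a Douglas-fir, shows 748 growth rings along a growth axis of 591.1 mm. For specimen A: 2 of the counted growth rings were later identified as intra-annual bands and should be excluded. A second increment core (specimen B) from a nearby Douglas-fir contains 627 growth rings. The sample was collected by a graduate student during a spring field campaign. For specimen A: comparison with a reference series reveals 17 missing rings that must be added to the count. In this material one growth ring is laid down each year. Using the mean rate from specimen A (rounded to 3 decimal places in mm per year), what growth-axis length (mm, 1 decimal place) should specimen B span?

485.9 mm

Specimen A: adjusted count: 748 − 2 + 17 = 763 growth rings.
A: Mean rate = 591.1 mm / 763 years ≈ 0.775 mm/yr.
Length of B = 0.775 × 627 = 485.9 mm.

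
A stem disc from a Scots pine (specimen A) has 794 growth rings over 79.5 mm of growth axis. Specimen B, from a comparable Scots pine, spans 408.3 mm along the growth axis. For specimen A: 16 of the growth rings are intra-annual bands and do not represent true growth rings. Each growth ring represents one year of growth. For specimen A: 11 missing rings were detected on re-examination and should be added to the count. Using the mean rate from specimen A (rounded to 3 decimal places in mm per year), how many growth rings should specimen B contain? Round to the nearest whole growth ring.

4043 growth rings

Specimen A: adjusted count: 794 − 16 + 11 = 789 growth rings.
A: Mean rate = 79.5 mm / 789 years ≈ 0.101 mm/year.
For B, 408.3 / 0.101 = 4042.57 years ≈ 4043 growth rings.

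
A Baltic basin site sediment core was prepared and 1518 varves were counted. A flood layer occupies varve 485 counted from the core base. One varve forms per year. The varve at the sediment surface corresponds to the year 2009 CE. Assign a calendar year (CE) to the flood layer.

1518 − 485 = 1033 varves lie beyond the flood layer toward the sediment surface.
2009 − 1033 = 976 CE.

976 CE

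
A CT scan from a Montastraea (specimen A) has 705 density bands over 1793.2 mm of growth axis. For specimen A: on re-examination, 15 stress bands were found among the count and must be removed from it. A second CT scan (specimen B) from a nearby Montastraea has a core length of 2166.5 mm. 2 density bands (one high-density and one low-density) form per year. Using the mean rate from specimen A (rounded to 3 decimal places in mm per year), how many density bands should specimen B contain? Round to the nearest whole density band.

Specimen A: after corrections the count is 705 − 15 = 690 density bands.
Specimen A: dividing by 2 density bands per year: 690 / 2 = 345 years.
A: Extension rate ≈ 1793.2 / 345 = 5.198 mm/year.
For B, 2166.5 / 5.198 = 416.79 years; at 2 density bands per year that is 416.79 × 2 ≈ 834 density bands.

834 density bands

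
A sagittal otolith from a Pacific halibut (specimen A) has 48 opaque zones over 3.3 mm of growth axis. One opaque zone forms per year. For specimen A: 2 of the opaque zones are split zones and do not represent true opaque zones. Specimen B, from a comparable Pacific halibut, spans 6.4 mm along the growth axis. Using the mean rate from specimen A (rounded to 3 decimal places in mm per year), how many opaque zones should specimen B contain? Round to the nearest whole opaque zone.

Specimen A: correcting the raw count gives 48 − 2 = 46 true opaque zones.
A: Extension rate ≈ 3.3 / 46 = 0.072 mm/year.
B spans 6.4 / 0.072 = 88.89 years ≈ 89 opaque zones.

89 opaque zones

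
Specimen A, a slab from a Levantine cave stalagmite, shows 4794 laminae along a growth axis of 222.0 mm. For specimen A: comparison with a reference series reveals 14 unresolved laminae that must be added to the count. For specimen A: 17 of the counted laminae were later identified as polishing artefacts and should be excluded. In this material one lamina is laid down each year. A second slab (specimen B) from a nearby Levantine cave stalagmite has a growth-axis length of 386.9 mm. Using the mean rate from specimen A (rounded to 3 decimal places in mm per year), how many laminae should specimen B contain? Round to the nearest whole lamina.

Specimen A: adjusted count: 4794 − 17 + 14 = 4791 laminae.
A: Mean rate = 222.0 mm / 4791 years ≈ 0.046 mm per year.
B spans 386.9 / 0.046 = 8410.87 years ≈ 8411 laminae.

8411 laminae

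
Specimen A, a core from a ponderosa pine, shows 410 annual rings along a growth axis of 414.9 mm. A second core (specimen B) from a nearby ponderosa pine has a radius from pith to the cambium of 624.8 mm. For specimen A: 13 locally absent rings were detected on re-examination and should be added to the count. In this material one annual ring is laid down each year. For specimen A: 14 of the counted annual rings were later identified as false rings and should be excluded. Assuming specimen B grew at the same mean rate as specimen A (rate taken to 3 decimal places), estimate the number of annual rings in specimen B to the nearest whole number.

616 annual rings

Specimen A: true annual ring count = 410 − 14 + 13 = 409.
A: Extension rate ≈ 414.9 / 409 = 1.014 mm/year.
For B, 624.8 / 1.014 = 616.17 years ≈ 616 annual rings.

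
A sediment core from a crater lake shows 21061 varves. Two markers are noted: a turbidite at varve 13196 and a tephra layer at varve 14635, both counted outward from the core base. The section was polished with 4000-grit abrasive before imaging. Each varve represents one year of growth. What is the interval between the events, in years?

1439 years

14635 − 13196 = 1439 varves lie between the two events.
At one varve per year, 1439 years elapsed between them.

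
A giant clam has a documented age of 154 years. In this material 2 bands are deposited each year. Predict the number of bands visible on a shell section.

With 2 bands per year, 154 years would produce 154 × 2 = 308 bands.
So 308 bands should be present.

308 bands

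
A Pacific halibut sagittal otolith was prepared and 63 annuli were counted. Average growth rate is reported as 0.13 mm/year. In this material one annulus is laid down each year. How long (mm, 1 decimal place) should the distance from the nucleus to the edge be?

The record spans 63 years at 0.13 mm per year.
Predicted length = 0.13 mm/year × 63 years = 8.2 mm.

8.2 mm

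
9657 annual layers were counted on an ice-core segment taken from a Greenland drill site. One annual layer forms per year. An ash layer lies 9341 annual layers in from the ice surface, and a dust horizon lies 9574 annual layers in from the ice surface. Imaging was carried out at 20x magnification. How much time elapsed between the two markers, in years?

Separation: 9574 − 9341 = 233 annual layers.
One annual layer per year makes the interval 233 years.

233 yr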